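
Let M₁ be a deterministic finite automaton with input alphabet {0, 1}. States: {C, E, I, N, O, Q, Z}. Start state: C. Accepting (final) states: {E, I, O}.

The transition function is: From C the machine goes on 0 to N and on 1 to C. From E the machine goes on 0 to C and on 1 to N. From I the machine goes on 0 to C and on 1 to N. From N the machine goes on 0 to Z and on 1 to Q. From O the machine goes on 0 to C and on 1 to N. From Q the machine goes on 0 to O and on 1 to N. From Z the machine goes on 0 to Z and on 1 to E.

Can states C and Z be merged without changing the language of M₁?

No

States {I} cannot be reached from the start state, so discard them.
P0 = {E,O} | {C,N,Q,Z}.
Split {C,N,Q,Z} by δ(·,0) → {C,N,Z} and {Q}.
On input 1, block {C,N,Z} splits into {N} and {C} and {Z}.
No further refinement is possible. Final partition (5 blocks): {E,O} | {N} | {Q} | {C} | {Z}.
C and Z end up in different blocks, so they are distinguishable. For instance, the string '1' is accepted from only Z.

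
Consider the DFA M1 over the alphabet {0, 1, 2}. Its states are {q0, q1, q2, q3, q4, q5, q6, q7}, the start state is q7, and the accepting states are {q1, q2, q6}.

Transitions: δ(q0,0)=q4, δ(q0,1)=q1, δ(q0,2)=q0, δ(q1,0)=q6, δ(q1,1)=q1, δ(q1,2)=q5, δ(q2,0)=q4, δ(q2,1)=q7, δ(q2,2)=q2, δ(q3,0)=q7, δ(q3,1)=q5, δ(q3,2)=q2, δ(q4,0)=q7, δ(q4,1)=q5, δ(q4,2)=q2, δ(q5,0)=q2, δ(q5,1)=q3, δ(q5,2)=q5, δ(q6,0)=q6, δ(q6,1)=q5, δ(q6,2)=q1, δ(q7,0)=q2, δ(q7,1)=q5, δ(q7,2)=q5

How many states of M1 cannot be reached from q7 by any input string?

3

No path from q7 leads to q0, q1, q6; the other 5 states are all reachable.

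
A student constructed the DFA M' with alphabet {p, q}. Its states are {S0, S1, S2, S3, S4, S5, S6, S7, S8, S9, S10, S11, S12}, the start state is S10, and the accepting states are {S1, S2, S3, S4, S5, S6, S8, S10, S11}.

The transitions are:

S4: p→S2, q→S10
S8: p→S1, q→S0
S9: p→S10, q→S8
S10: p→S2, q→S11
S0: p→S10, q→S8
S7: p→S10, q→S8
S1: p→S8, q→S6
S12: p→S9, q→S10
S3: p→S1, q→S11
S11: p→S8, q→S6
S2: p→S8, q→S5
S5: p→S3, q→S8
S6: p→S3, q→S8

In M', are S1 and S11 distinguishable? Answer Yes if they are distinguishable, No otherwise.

No

First remove the unreachable states {S4,S7,S9,S12}; 9 states remain.
P0 = {S1,S2,S3,S5,S6,S8,S10,S11} | {S0}.
On input q, block {S1,S2,S3,S5,S6,S8,S10,S11} splits into {S1,S2,S3,S5,S6,S10,S11} and {S8}.
Refine {S1,S2,S3,S5,S6,S10,S11} on symbol p: members go to different blocks, giving {S3,S5,S6,S10} and {S1,S2,S11}.
Refine {S3,S5,S6,S10} on symbol p: members go to different blocks, giving {S3,S10} and {S5,S6}.
No further refinement is possible. Final partition (5 blocks): {S3,S10} | {S0} | {S8} | {S1,S2,S11} | {S5,S6}.
S1 and S11 lie in the same block of the stable partition, so they are equivalent — no string distinguishes them.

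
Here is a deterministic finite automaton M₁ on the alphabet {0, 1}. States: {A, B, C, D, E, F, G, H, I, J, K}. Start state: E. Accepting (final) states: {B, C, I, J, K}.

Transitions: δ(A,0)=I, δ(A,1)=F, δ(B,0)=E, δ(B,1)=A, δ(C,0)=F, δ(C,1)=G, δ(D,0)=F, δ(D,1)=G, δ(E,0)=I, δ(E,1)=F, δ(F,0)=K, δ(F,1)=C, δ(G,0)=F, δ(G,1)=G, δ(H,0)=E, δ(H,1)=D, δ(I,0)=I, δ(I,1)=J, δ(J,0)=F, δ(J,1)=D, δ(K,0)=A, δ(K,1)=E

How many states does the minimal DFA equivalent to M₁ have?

States {B,H} cannot be reached from the start state, so discard them.
Initial partition by acceptance: {C,I,J,K} | {A,D,E,F,G}.
Split {C,I,J,K} by δ(·,0) → {C,J,K} and {I}.
Refine {A,D,E,F,G} on symbol 0: members go to different blocks, giving {A,E} and {D,G} and {F}.
Refine {C,J,K} on symbol 0: members go to different blocks, giving {C,J} and {K}.
No further refinement is possible. Final partition (6 blocks): {C,J} | {A,E} | {I} | {D,G} | {F} | {K}.

6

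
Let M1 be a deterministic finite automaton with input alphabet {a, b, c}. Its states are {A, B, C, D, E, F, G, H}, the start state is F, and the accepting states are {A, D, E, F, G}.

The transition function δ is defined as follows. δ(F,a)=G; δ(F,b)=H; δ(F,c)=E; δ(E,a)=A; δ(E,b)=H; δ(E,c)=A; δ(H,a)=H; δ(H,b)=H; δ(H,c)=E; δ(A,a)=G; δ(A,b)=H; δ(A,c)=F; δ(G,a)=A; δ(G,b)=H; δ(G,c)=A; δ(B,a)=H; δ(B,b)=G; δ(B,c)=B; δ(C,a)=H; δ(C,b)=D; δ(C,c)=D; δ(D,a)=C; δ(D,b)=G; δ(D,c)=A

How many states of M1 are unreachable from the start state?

3

Starting at F and following transitions, the reachable set is {A, E, F, G, H}. That leaves B, C, D unreachable — 3 in total.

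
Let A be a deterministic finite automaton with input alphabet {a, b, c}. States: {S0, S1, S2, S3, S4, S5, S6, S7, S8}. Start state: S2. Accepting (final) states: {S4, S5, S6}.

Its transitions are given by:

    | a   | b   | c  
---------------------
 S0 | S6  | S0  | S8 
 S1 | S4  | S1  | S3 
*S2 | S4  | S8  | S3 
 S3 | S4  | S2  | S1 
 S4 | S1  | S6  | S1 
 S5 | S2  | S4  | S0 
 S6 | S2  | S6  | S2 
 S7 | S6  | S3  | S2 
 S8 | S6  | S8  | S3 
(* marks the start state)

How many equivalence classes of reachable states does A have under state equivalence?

Reachable states from the start: {S1,S2,S3,S4,S6,S8}. Unreachable: {S0,S5,S7} — drop them.
Initial partition by acceptance: {S4,S6} | {S1,S2,S3,S8}.
Stable partition: {S4,S6} | {S1,S2,S3,S8} — 2 equivalence classes.

2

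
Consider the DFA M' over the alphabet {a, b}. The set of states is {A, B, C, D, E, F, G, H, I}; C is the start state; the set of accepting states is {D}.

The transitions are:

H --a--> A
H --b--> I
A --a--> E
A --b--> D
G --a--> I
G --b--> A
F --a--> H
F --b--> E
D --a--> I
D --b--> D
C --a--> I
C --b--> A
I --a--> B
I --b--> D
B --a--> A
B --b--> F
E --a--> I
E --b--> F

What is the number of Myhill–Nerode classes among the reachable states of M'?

Reachable states from the start: {A,B,C,D,E,F,H,I}. Unreachable: {G} — drop them.
Start with accepting vs non-accepting: {D} | {A,B,C,E,F,H,I}.
Split {A,B,C,E,F,H,I} by δ(·,b) → {B,C,E,F,H} and {A,I}.
Refine {B,C,E,F,H} on symbol a: members go to different blocks, giving {B,C,E,H} and {F}.
Refine {B,C,E,H} on symbol b: members go to different blocks, giving {B,E} and {C,H}.
Stable partition: {D} | {B,E} | {A,I} | {F} | {C,H} — 5 equivalence classes.

5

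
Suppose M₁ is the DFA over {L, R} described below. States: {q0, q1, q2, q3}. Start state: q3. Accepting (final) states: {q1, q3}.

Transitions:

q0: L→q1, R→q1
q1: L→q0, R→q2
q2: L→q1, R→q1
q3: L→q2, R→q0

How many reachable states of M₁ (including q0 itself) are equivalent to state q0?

2

Start with accepting vs non-accepting: {q1,q3} | {q0,q2}.
No further refinement is possible. Final partition (2 blocks): {q1,q3} | {q0,q2}.
The equivalence class containing q0 is {q0,q2}, of size 2.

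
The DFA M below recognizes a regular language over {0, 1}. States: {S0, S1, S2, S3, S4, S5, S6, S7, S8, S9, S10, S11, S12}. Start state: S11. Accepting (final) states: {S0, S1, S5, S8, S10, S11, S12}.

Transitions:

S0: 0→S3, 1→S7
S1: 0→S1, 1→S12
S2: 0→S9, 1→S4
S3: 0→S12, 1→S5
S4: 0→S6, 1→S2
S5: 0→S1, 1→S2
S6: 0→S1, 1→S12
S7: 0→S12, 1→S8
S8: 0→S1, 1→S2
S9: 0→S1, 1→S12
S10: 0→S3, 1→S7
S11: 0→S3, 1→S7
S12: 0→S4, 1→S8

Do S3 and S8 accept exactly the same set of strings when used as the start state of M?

No

Reachable states from the start: {S1,S2,S3,S4,S5,S6,S7,S8,S9,S11,S12}. Unreachable: {S0,S10} — drop them.
Start with accepting vs non-accepting: {S1,S5,S8,S11,S12} | {S2,S3,S4,S6,S7,S9}.
Split {S1,S5,S8,S11,S12} by δ(·,0) → {S1,S5,S8} and {S11,S12}.
On input 1, block {S1,S5,S8} splits into {S5,S8} and {S1}.
On input 0, block {S2,S3,S4,S6,S7,S9} splits into {S2,S4} and {S3,S7} and {S6,S9}.
On input 0, block {S11,S12} splits into {S11} and {S12}.
The partition is now stable with 7 blocks: {S5,S8} | {S2,S4} | {S11} | {S1} | {S3,S7} | {S6,S9} | {S12}.
S3 and S8 end up in different blocks, so they are distinguishable. For instance, the string 'ε' is accepted from only S8.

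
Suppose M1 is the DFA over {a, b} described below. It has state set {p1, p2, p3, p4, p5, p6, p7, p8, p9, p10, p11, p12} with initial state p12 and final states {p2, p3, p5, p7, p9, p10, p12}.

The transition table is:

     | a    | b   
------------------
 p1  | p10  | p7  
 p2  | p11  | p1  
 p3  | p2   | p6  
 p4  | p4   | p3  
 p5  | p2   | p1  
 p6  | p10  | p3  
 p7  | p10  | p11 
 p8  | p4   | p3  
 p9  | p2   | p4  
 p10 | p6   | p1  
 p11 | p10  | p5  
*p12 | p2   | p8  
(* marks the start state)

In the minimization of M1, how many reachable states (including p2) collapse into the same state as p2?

Reachable states from the start: {p1,p2,p3,p4,p5,p6,p7,p8,p10,p11,p12}. Unreachable: {p9} — drop them.
P0 = {p2,p3,p5,p7,p10,p12} | {p1,p4,p6,p8,p11}.
Split {p2,p3,p5,p7,p10,p12} by δ(·,a) → {p3,p5,p7,p12} and {p2,p10}.
Split {p1,p4,p6,p8,p11} by δ(·,a) → {p1,p6,p11} and {p4,p8}.
Split {p3,p5,p7,p12} by δ(·,b) → {p3,p5,p7} and {p12}.
The partition is now stable with 5 blocks: {p3,p5,p7} | {p1,p6,p11} | {p2,p10} | {p4,p8} | {p12}.
State p2 belongs to the block {p2,p10}, which has 2 states.

2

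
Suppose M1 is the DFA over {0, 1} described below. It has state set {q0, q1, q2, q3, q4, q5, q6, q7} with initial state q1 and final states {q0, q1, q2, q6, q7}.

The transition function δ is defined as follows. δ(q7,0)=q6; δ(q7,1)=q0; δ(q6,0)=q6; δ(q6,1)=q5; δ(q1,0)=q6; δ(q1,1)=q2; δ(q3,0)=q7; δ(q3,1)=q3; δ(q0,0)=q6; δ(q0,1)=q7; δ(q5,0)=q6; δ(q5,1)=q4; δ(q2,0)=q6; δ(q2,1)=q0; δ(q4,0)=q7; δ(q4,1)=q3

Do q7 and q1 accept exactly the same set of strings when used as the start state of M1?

Yes

P0 = {q0,q1,q2,q6,q7} | {q3,q4,q5}.
Split {q0,q1,q2,q6,q7} by δ(·,1) → {q0,q1,q2,q7} and {q6}.
Refine {q3,q4,q5} on symbol 0: members go to different blocks, giving {q3,q4} and {q5}.
Stable partition: {q0,q1,q2,q7} | {q3,q4} | {q6} | {q5} — 4 equivalence classes.
q7 and q1 lie in the same block of the stable partition, so they are equivalent — no string distinguishes them.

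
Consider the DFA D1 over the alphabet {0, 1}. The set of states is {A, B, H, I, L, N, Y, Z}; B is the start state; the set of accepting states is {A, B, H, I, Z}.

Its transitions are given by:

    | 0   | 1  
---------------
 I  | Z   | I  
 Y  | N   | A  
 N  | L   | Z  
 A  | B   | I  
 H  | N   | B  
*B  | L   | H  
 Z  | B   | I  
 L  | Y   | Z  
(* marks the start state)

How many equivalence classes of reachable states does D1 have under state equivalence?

4

P0 = {A,B,H,I,Z} | {L,N,Y}.
On input 0, block {A,B,H,I,Z} splits into {A,I,Z} and {B,H}.
On input 0, block {A,I,Z} splits into {A,Z} and {I}.
The partition is now stable with 4 blocks: {A,Z} | {L,N,Y} | {B,H} | {I}.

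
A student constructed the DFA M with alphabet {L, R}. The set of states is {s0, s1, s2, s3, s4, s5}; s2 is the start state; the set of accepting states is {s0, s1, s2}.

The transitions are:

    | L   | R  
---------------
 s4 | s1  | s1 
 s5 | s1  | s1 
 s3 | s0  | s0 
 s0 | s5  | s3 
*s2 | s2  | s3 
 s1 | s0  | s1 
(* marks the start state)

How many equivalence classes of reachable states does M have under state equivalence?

First remove the unreachable states {s4}; 5 states remain.
Start with accepting vs non-accepting: {s0,s1,s2} | {s3,s5}.
Split {s0,s1,s2} by δ(·,L) → {s1,s2} and {s0}.
Split {s1,s2} by δ(·,L) → {s1} and {s2}.
Refine {s3,s5} on symbol L: members go to different blocks, giving {s3} and {s5}.
Stable partition: {s1} | {s3} | {s0} | {s2} | {s5} — 5 equivalence classes.

5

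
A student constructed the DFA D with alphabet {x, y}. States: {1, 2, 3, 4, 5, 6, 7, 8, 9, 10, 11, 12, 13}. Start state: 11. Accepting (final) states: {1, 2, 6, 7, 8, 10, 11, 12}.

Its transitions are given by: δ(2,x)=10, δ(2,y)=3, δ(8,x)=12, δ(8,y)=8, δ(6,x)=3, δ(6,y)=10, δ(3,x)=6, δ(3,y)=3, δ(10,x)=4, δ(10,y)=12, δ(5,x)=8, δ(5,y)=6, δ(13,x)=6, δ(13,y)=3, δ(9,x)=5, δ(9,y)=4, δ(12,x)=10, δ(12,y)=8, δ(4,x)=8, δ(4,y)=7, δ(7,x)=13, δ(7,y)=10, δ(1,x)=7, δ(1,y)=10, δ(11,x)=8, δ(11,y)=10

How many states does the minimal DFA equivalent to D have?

7

First remove the unreachable states {1,2,5,9}; 9 states remain.
Start with accepting vs non-accepting: {6,7,8,10,11,12} | {3,4,13}.
Split {6,7,8,10,11,12} by δ(·,x) → {6,7,10} and {8,11,12}.
On input y, block {6,7,10} splits into {6,7} and {10}.
Refine {3,4,13} on symbol x: members go to different blocks, giving {3,13} and {4}.
Split {8,11,12} by δ(·,x) → {8,11} and {12}.
Split {8,11} by δ(·,x) → {8} and {11}.
Stable partition: {6,7} | {3,13} | {8} | {10} | {4} | {12} | {11} — 7 equivalence classes.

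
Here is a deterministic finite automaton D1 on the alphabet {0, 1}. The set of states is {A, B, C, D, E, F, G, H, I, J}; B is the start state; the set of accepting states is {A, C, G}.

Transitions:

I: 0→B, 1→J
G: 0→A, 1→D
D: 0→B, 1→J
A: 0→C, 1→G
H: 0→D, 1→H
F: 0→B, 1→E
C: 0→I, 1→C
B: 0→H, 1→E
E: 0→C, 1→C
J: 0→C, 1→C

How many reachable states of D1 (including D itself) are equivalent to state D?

2

First remove the unreachable states {A,F,G}; 7 states remain.
Initial partition by acceptance: {C} | {B,D,E,H,I,J}.
Split {B,D,E,H,I,J} by δ(·,0) → {B,D,H,I} and {E,J}.
On input 1, block {B,D,H,I} splits into {B,D,I} and {H}.
Split {B,D,I} by δ(·,0) → {D,I} and {B}.
Stable partition: {C} | {D,I} | {E,J} | {H} | {B} — 5 equivalence classes.
State D belongs to the block {D,I}, which has 2 states.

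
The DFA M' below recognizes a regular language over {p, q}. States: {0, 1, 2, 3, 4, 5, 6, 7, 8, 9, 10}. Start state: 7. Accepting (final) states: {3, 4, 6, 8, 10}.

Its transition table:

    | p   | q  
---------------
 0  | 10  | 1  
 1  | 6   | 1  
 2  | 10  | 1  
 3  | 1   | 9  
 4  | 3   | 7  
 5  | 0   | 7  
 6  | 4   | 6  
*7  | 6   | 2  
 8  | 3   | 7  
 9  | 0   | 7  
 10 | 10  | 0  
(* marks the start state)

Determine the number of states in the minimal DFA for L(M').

Reachable states from the start: {0,1,2,3,4,6,7,9,10}. Unreachable: {5,8} — drop them.
Start with accepting vs non-accepting: {3,4,6,10} | {0,1,2,7,9}.
On input p, block {3,4,6,10} splits into {4,6,10} and {3}.
Split {4,6,10} by δ(·,p) → {6,10} and {4}.
Split {6,10} by δ(·,p) → {6} and {10}.
Split {0,1,2,7,9} by δ(·,p) → {0,2} and {1,7} and {9}.
Split {1,7} by δ(·,q) → {1} and {7}.
No further refinement is possible. Final partition (8 blocks): {6} | {0,2} | {3} | {4} | {10} | {1} | {9} | {7}.

8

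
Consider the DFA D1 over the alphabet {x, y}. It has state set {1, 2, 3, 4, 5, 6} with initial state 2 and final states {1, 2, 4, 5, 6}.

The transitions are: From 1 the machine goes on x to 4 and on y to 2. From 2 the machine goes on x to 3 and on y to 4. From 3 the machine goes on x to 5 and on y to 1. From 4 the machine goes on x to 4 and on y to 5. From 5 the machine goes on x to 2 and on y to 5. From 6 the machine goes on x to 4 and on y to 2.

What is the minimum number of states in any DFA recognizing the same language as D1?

5

States {6} cannot be reached from the start state, so discard them.
Initial partition by acceptance: {1,2,4,5} | {3}.
On input x, block {1,2,4,5} splits into {1,4,5} and {2}.
Split {1,4,5} by δ(·,x) → {1,4} and {5}.
On input y, block {1,4} splits into {1} and {4}.
No further refinement is possible. Final partition (5 blocks): {1} | {3} | {2} | {5} | {4}.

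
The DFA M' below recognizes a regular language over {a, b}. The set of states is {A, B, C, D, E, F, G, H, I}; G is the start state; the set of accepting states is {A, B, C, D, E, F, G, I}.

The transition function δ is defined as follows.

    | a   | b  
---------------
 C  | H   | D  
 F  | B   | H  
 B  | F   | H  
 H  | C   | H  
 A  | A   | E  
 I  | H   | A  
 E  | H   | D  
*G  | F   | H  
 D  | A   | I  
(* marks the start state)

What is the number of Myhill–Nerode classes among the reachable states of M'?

4

Every state is reachable, so we keep all 9.
P0 = {A,B,C,D,E,F,G,I} | {H}.
On input a, block {A,B,C,D,E,F,G,I} splits into {A,B,D,F,G} and {C,E,I}.
Split {A,B,D,F,G} by δ(·,b) → {B,F,G} and {A,D}.
The partition is now stable with 4 blocks: {B,F,G} | {H} | {C,E,I} | {A,D}.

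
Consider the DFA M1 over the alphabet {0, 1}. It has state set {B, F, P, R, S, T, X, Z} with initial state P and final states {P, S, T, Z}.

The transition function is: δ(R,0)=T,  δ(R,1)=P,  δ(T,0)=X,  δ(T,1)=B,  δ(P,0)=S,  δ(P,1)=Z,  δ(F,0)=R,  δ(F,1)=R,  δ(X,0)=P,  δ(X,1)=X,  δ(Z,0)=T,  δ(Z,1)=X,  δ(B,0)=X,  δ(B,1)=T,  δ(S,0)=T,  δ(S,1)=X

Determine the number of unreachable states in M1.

Starting at P and following transitions, the reachable set is {B, P, S, T, X, Z}. That leaves F, R unreachable — 2 in total.

2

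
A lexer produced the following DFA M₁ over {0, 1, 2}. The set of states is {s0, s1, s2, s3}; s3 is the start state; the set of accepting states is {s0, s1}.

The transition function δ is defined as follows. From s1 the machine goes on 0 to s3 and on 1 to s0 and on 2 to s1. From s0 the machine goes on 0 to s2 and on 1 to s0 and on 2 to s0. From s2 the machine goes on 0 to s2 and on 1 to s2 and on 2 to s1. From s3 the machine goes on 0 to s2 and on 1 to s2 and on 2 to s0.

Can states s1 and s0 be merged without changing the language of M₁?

Yes

All states are reachable from the start state.
Start with accepting vs non-accepting: {s0,s1} | {s2,s3}.
Stable partition: {s0,s1} | {s2,s3} — 2 equivalence classes.
s1 and s0 lie in the same block of the stable partition, so they are equivalent — no string distinguishes them.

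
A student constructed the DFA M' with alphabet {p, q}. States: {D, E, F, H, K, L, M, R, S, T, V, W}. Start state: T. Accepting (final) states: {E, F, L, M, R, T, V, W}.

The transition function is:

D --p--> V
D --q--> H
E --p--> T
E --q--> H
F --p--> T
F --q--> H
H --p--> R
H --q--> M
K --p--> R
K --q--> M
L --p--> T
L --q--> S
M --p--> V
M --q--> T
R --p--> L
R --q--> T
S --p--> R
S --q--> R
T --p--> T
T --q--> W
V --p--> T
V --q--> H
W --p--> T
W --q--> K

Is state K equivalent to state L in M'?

No

Reachable states from the start: {H,K,L,M,R,S,T,V,W}. Unreachable: {D,E,F} — drop them.
Start with accepting vs non-accepting: {L,M,R,T,V,W} | {H,K,S}.
On input q, block {L,M,R,T,V,W} splits into {L,V,W} and {M,R,T}.
On input p, block {M,R,T} splits into {M,R} and {T}.
The partition is now stable with 4 blocks: {L,V,W} | {H,K,S} | {M,R} | {T}.
K and L end up in different blocks, so they are distinguishable. For instance, the string 'ε' is accepted from only L.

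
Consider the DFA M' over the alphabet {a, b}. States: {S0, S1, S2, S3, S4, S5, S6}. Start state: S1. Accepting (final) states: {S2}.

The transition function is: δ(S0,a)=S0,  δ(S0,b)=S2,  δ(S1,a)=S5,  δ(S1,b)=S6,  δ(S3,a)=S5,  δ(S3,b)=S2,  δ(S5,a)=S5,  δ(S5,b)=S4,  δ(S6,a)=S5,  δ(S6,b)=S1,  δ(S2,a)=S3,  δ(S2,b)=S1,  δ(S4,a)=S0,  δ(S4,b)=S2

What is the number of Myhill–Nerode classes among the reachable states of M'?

5

P0 = {S2} | {S0,S1,S3,S4,S5,S6}.
Split {S0,S1,S3,S4,S5,S6} by δ(·,b) → {S0,S3,S4} and {S1,S5,S6}.
On input a, block {S0,S3,S4} splits into {S0,S4} and {S3}.
Split {S1,S5,S6} by δ(·,b) → {S1,S6} and {S5}.
Stable partition: {S2} | {S0,S4} | {S1,S6} | {S3} | {S5} — 5 equivalence classes.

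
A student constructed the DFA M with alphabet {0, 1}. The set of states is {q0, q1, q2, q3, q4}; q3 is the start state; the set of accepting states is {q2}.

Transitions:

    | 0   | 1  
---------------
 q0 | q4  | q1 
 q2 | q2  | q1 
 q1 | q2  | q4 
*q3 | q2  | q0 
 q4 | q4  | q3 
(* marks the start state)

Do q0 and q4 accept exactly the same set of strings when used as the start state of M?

Every state is reachable, so we keep all 5.
Initial partition by acceptance: {q2} | {q0,q1,q3,q4}.
Split {q0,q1,q3,q4} by δ(·,0) → {q0,q4} and {q1,q3}.
The partition is now stable with 3 blocks: {q2} | {q0,q4} | {q1,q3}.
q0 and q4 lie in the same block of the stable partition, so they are equivalent — no string distinguishes them.

Yes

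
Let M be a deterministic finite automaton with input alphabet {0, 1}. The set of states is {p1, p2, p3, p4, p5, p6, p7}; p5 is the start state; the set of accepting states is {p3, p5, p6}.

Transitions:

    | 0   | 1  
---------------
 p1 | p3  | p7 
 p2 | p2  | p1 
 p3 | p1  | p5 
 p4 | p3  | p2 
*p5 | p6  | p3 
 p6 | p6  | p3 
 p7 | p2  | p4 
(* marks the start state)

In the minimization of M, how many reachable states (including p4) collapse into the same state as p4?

Every state is reachable, so we keep all 7.
Start with accepting vs non-accepting: {p3,p5,p6} | {p1,p2,p4,p7}.
Refine {p3,p5,p6} on symbol 0: members go to different blocks, giving {p5,p6} and {p3}.
Refine {p1,p2,p4,p7} on symbol 0: members go to different blocks, giving {p1,p4} and {p2,p7}.
Stable partition: {p5,p6} | {p1,p4} | {p3} | {p2,p7} — 4 equivalence classes.
State p4 belongs to the block {p1,p4}, which has 2 states.

2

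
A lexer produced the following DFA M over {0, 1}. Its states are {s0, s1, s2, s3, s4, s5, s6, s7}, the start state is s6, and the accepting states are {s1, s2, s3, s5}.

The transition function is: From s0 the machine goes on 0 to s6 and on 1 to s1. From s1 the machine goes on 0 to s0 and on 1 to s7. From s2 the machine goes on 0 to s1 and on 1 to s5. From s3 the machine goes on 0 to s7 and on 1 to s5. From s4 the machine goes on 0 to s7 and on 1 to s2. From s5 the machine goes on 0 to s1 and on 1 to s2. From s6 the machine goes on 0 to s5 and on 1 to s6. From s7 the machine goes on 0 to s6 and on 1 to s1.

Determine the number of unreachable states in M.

BFS from s6 reaches {s0, s1, s2, s5, s6, s7}; the 2 state(s) s3, s4 are never visited.

2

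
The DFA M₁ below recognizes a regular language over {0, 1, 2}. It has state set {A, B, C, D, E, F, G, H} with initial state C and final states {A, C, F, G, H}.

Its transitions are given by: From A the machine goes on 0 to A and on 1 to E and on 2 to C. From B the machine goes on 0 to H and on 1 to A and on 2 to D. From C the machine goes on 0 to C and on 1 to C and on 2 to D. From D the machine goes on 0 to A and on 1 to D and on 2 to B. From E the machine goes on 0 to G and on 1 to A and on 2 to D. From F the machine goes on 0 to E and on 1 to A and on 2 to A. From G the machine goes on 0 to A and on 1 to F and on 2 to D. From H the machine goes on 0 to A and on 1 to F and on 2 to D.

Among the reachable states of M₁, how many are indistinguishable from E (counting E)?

Every state is reachable, so we keep all 8.
Initial partition by acceptance: {A,C,F,G,H} | {B,D,E}.
On input 0, block {A,C,F,G,H} splits into {A,C,G,H} and {F}.
Split {A,C,G,H} by δ(·,1) → {G,H} and {A} and {C}.
Refine {B,D,E} on symbol 0: members go to different blocks, giving {B,E} and {D}.
No further refinement is possible. Final partition (6 blocks): {G,H} | {B,E} | {F} | {A} | {C} | {D}.
The equivalence class containing E is {B,E}, of size 2.

2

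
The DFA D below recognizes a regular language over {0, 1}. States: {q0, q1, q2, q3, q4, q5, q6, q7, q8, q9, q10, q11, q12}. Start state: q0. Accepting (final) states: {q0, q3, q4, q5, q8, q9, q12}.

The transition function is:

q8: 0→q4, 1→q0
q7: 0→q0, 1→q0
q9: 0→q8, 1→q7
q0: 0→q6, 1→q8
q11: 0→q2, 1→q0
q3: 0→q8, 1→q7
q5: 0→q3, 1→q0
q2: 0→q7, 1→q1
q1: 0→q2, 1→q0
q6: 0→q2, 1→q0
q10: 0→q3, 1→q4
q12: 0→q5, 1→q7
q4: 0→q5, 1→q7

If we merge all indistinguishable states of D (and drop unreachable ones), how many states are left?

6

Reachable states from the start: {q0,q1,q2,q3,q4,q5,q6,q7,q8}. Unreachable: {q9,q10,q11,q12} — drop them.
Start with accepting vs non-accepting: {q0,q3,q4,q5,q8} | {q1,q2,q6,q7}.
On input 0, block {q0,q3,q4,q5,q8} splits into {q3,q4,q5,q8} and {q0}.
Split {q3,q4,q5,q8} by δ(·,1) → {q3,q4} and {q5,q8}.
On input 0, block {q1,q2,q6,q7} splits into {q1,q2,q6} and {q7}.
Refine {q1,q2,q6} on symbol 0: members go to different blocks, giving {q1,q6} and {q2}.
The partition is now stable with 6 blocks: {q3,q4} | {q1,q6} | {q0} | {q5,q8} | {q7} | {q2}.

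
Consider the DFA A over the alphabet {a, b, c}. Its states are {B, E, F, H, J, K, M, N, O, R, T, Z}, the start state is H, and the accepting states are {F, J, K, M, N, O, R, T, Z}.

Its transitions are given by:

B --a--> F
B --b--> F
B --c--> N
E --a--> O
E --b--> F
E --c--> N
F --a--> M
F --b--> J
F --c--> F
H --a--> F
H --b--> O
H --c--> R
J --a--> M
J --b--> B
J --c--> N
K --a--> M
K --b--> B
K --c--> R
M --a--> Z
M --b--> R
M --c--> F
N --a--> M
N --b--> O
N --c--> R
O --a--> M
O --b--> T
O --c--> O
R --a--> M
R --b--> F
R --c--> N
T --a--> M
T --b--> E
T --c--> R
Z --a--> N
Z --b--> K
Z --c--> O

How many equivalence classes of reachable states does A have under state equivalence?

6

Every state is reachable, so we keep all 12.
P0 = {F,J,K,M,N,O,R,T,Z} | {B,E,H}.
Refine {F,J,K,M,N,O,R,T,Z} on symbol b: members go to different blocks, giving {F,M,N,O,R,Z} and {J,K,T}.
On input b, block {F,M,N,O,R,Z} splits into {M,N,R} and {F,O,Z}.
On input a, block {M,N,R} splits into {N,R} and {M}.
Refine {F,O,Z} on symbol a: members go to different blocks, giving {F,O} and {Z}.
Stable partition: {N,R} | {B,E,H} | {J,K,T} | {F,O} | {M} | {Z} — 6 equivalence classes.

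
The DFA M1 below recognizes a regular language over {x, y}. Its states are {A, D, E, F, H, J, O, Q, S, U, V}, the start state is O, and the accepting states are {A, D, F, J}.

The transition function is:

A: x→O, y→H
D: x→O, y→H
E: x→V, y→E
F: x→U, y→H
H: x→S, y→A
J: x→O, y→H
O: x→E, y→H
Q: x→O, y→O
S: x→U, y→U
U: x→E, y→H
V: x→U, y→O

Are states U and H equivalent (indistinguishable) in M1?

No

Reachable states from the start: {A,E,H,O,S,U,V}. Unreachable: {D,F,J,Q} — drop them.
Initial partition by acceptance: {A} | {E,H,O,S,U,V}.
Refine {E,H,O,S,U,V} on symbol y: members go to different blocks, giving {E,O,S,U,V} and {H}.
Refine {E,O,S,U,V} on symbol y: members go to different blocks, giving {E,S,V} and {O,U}.
Refine {E,S,V} on symbol x: members go to different blocks, giving {S,V} and {E}.
The partition is now stable with 5 blocks: {A} | {S,V} | {H} | {O,U} | {E}.
U and H end up in different blocks, so they are distinguishable. For instance, the string 'y' is accepted from only H.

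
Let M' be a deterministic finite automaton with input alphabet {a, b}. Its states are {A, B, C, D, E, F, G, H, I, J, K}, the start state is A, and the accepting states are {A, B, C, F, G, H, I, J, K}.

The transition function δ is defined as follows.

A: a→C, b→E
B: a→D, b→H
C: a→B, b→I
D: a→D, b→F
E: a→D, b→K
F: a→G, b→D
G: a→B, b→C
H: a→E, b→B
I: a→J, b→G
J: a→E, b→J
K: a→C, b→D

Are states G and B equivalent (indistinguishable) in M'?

No

Start with accepting vs non-accepting: {A,B,C,F,G,H,I,J,K} | {D,E}.
On input a, block {A,B,C,F,G,H,I,J,K} splits into {A,C,F,G,I,K} and {B,H,J}.
Refine {A,C,F,G,I,K} on symbol a: members go to different blocks, giving {A,F,K} and {C,G,I}.
Stable partition: {A,F,K} | {D,E} | {B,H,J} | {C,G,I} — 4 equivalence classes.
G and B end up in different blocks, so they are distinguishable. For instance, the string 'a' is accepted from only G.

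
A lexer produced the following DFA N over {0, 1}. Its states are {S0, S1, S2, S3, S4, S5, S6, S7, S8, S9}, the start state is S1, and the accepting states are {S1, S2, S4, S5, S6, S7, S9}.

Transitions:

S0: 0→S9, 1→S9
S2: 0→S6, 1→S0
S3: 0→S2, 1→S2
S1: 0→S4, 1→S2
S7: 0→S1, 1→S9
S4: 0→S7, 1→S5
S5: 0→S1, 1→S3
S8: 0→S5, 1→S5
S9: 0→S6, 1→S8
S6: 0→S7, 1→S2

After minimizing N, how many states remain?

3

Every state is reachable, so we keep all 10.
P0 = {S1,S2,S4,S5,S6,S7,S9} | {S0,S3,S8}.
Refine {S1,S2,S4,S5,S6,S7,S9} on symbol 1: members go to different blocks, giving {S1,S4,S6,S7} and {S2,S5,S9}.
No further refinement is possible. Final partition (3 blocks): {S1,S4,S6,S7} | {S0,S3,S8} | {S2,S5,S9}.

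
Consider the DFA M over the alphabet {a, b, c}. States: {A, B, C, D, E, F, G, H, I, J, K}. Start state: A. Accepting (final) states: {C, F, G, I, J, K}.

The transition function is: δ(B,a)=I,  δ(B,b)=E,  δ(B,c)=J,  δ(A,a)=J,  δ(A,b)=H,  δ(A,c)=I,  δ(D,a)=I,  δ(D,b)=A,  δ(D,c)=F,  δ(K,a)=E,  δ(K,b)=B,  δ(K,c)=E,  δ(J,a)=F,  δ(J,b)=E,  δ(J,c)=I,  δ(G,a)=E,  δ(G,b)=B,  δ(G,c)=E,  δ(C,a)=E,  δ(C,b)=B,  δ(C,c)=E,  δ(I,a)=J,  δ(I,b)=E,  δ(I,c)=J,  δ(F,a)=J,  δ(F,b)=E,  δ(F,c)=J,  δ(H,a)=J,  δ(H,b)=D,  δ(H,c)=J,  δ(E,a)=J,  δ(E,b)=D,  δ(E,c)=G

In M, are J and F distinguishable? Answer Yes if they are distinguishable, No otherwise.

States {C,K} cannot be reached from the start state, so discard them.
Initial partition by acceptance: {F,G,I,J} | {A,B,D,E,H}.
Split {F,G,I,J} by δ(·,a) → {F,I,J} and {G}.
On input c, block {A,B,D,E,H} splits into {A,B,D,H} and {E}.
Split {A,B,D,H} by δ(·,b) → {A,D,H} and {B}.
No further refinement is possible. Final partition (5 blocks): {F,I,J} | {A,D,H} | {G} | {E} | {B}.
J and F lie in the same block of the stable partition, so they are equivalent — no string distinguishes them.

No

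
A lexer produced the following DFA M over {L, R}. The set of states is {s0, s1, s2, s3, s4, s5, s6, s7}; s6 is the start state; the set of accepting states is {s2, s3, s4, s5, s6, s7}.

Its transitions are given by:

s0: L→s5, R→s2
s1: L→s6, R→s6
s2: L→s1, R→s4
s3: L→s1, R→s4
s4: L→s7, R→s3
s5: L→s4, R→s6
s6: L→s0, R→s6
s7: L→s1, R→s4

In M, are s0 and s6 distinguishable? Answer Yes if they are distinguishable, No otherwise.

Every state is reachable, so we keep all 8.
Start with accepting vs non-accepting: {s2,s3,s4,s5,s6,s7} | {s0,s1}.
Refine {s2,s3,s4,s5,s6,s7} on symbol L: members go to different blocks, giving {s2,s3,s6,s7} and {s4,s5}.
Refine {s2,s3,s6,s7} on symbol R: members go to different blocks, giving {s2,s3,s7} and {s6}.
Refine {s0,s1} on symbol L: members go to different blocks, giving {s0} and {s1}.
Split {s4,s5} by δ(·,L) → {s4} and {s5}.
Stable partition: {s2,s3,s7} | {s0} | {s4} | {s6} | {s1} | {s5} — 6 equivalence classes.
s0 and s6 end up in different blocks, so they are distinguishable. For instance, the string 'ε' is accepted from only s6.

Yes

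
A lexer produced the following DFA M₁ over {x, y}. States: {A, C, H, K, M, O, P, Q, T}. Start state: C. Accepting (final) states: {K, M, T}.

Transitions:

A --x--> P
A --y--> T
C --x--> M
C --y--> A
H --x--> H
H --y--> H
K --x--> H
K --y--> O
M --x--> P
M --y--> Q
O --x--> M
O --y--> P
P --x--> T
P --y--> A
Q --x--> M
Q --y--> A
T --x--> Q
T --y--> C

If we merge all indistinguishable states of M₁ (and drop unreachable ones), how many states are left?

3

First remove the unreachable states {H,K,O}; 6 states remain.
Initial partition by acceptance: {M,T} | {A,C,P,Q}.
Refine {A,C,P,Q} on symbol x: members go to different blocks, giving {C,P,Q} and {A}.
No further refinement is possible. Final partition (3 blocks): {M,T} | {C,P,Q} | {A}.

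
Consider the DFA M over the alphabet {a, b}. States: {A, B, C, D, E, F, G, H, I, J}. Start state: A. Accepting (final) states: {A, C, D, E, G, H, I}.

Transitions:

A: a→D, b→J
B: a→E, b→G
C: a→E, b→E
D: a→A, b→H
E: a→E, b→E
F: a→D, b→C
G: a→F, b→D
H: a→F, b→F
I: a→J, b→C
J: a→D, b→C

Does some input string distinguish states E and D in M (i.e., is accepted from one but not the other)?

Reachable states from the start: {A,C,D,E,F,H,J}. Unreachable: {B,G,I} — drop them.
Start with accepting vs non-accepting: {A,C,D,E,H} | {F,J}.
Refine {A,C,D,E,H} on symbol a: members go to different blocks, giving {A,C,D,E} and {H}.
Split {A,C,D,E} by δ(·,b) → {C,E} and {A} and {D}.
The partition is now stable with 5 blocks: {C,E} | {F,J} | {H} | {A} | {D}.
E and D end up in different blocks, so they are distinguishable. For instance, the string 'ab' is accepted from only E.

Yes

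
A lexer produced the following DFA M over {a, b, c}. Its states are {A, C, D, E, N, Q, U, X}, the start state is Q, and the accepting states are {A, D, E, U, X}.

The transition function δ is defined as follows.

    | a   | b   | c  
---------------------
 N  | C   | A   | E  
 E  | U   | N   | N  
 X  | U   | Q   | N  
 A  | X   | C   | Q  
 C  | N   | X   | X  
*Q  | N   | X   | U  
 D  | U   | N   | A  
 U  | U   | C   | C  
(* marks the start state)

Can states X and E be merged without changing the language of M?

States {D} cannot be reached from the start state, so discard them.
P0 = {A,E,U,X} | {C,N,Q}.
The partition is now stable with 2 blocks: {A,E,U,X} | {C,N,Q}.
X and E lie in the same block of the stable partition, so they are equivalent — no string distinguishes them.

Yes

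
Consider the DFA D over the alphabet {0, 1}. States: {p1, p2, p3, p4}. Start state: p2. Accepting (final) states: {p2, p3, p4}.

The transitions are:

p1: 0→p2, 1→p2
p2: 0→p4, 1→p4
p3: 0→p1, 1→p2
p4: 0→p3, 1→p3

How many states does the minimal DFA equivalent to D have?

Start with accepting vs non-accepting: {p2,p3,p4} | {p1}.
Refine {p2,p3,p4} on symbol 0: members go to different blocks, giving {p2,p4} and {p3}.
Split {p2,p4} by δ(·,0) → {p2} and {p4}.
No further refinement is possible. Final partition (4 blocks): {p2} | {p1} | {p3} | {p4}.

4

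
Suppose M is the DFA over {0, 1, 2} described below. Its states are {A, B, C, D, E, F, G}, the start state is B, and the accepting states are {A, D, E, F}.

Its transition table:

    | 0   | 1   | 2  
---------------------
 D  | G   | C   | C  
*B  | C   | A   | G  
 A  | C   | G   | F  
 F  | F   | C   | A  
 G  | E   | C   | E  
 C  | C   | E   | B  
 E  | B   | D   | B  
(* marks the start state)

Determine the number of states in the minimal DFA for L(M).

7

Every state is reachable, so we keep all 7.
P0 = {A,D,E,F} | {B,C,G}.
On input 0, block {A,D,E,F} splits into {A,D,E} and {F}.
On input 1, block {A,D,E} splits into {A,D} and {E}.
Refine {A,D} on symbol 2: members go to different blocks, giving {A} and {D}.
Refine {B,C,G} on symbol 0: members go to different blocks, giving {B,C} and {G}.
Refine {B,C} on symbol 1: members go to different blocks, giving {B} and {C}.
Stable partition: {A} | {B} | {F} | {E} | {D} | {G} | {C} — 7 equivalence classes.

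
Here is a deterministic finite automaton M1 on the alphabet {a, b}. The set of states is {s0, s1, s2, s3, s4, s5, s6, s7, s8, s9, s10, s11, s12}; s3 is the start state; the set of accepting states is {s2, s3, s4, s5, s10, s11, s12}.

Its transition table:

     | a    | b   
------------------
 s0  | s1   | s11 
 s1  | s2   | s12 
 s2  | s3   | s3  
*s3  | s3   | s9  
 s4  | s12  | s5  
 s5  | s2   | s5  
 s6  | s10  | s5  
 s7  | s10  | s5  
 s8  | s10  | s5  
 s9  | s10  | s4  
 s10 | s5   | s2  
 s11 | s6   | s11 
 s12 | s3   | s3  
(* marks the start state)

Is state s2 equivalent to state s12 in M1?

Reachable states from the start: {s2,s3,s4,s5,s9,s10,s12}. Unreachable: {s0,s1,s6,s7,s8,s11} — drop them.
Start with accepting vs non-accepting: {s2,s3,s4,s5,s10,s12} | {s9}.
On input b, block {s2,s3,s4,s5,s10,s12} splits into {s2,s4,s5,s10,s12} and {s3}.
Refine {s2,s4,s5,s10,s12} on symbol a: members go to different blocks, giving {s4,s5,s10} and {s2,s12}.
On input a, block {s4,s5,s10} splits into {s4,s5} and {s10}.
The partition is now stable with 5 blocks: {s4,s5} | {s9} | {s3} | {s2,s12} | {s10}.
s2 and s12 lie in the same block of the stable partition, so they are equivalent — no string distinguishes them.

Yes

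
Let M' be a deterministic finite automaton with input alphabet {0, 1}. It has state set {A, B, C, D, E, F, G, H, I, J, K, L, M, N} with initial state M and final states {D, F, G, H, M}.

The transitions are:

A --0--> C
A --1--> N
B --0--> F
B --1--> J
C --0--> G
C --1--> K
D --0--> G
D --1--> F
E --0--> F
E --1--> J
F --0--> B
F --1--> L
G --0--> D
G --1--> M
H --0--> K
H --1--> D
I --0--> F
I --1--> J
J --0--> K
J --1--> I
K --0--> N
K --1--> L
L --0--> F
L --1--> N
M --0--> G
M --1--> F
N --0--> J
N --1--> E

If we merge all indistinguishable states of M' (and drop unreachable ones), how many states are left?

Reachable states from the start: {B,D,E,F,G,I,J,K,L,M,N}. Unreachable: {A,C,H} — drop them.
P0 = {D,F,G,M} | {B,E,I,J,K,L,N}.
Refine {D,F,G,M} on symbol 0: members go to different blocks, giving {D,G,M} and {F}.
On input 1, block {D,G,M} splits into {D,M} and {G}.
Split {B,E,I,J,K,L,N} by δ(·,0) → {B,E,I,L} and {J,K,N}.
Stable partition: {D,M} | {B,E,I,L} | {F} | {G} | {J,K,N} — 5 equivalence classes.

5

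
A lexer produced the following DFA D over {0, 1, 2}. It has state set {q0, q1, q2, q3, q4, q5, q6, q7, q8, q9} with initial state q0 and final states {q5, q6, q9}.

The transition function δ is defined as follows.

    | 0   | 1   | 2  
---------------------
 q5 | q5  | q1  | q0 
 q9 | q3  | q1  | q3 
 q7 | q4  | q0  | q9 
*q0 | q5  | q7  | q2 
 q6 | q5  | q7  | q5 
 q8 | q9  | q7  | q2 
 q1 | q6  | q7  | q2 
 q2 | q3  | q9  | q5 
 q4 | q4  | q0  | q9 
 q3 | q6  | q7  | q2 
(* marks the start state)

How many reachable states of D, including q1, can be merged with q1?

First remove the unreachable states {q8}; 9 states remain.
P0 = {q5,q6,q9} | {q0,q1,q2,q3,q4,q7}.
On input 0, block {q5,q6,q9} splits into {q5,q6} and {q9}.
Split {q5,q6} by δ(·,2) → {q5} and {q6}.
On input 0, block {q0,q1,q2,q3,q4,q7} splits into {q2,q4,q7} and {q1,q3} and {q0}.
On input 0, block {q2,q4,q7} splits into {q4,q7} and {q2}.
No further refinement is possible. Final partition (7 blocks): {q5} | {q4,q7} | {q9} | {q6} | {q1,q3} | {q0} | {q2}.
State q1 belongs to the block {q1,q3}, which has 2 states.

2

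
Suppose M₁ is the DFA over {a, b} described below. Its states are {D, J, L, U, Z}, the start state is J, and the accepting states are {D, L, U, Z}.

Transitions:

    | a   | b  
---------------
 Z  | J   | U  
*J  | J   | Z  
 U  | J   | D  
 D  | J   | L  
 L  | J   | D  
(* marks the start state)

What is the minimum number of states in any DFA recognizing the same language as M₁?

Start with accepting vs non-accepting: {D,L,U,Z} | {J}.
Stable partition: {D,L,U,Z} | {J} — 2 equivalence classes.

2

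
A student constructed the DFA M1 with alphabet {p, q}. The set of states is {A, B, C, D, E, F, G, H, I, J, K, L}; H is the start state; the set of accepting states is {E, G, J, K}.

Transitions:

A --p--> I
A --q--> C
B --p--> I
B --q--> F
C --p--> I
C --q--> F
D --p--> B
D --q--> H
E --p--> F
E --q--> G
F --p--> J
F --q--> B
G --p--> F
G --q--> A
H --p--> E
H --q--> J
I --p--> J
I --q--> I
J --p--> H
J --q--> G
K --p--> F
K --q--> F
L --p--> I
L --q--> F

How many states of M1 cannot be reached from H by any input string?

Starting at H and following transitions, the reachable set is {A, B, C, E, F, G, H, I, J}. That leaves D, K, L unreachable — 3 in total.

3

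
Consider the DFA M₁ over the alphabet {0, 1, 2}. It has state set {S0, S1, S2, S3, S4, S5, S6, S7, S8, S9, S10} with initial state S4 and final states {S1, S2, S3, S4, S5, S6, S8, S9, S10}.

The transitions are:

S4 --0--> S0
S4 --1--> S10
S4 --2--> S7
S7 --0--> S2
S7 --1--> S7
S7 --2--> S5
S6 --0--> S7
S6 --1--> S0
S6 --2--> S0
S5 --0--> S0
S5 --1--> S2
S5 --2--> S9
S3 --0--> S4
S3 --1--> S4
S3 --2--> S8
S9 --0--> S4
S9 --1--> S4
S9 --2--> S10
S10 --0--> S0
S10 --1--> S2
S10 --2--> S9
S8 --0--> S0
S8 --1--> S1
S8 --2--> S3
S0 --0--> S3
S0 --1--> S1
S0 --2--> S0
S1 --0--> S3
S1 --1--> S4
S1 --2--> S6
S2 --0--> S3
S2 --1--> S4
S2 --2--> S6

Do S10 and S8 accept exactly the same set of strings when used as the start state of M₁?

All states are reachable from the start state.
Initial partition by acceptance: {S1,S2,S3,S4,S5,S6,S8,S9,S10} | {S0,S7}.
Split {S1,S2,S3,S4,S5,S6,S8,S9,S10} by δ(·,0) → {S4,S5,S6,S8,S10} and {S1,S2,S3,S9}.
Refine {S4,S5,S6,S8,S10} on symbol 1: members go to different blocks, giving {S5,S8,S10} and {S4} and {S6}.
Refine {S0,S7} on symbol 1: members go to different blocks, giving {S0} and {S7}.
Refine {S1,S2,S3,S9} on symbol 0: members go to different blocks, giving {S1,S2} and {S3,S9}.
Stable partition: {S5,S8,S10} | {S0} | {S1,S2} | {S4} | {S6} | {S7} | {S3,S9} — 7 equivalence classes.
S10 and S8 lie in the same block of the stable partition, so they are equivalent — no string distinguishes them.

Yes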